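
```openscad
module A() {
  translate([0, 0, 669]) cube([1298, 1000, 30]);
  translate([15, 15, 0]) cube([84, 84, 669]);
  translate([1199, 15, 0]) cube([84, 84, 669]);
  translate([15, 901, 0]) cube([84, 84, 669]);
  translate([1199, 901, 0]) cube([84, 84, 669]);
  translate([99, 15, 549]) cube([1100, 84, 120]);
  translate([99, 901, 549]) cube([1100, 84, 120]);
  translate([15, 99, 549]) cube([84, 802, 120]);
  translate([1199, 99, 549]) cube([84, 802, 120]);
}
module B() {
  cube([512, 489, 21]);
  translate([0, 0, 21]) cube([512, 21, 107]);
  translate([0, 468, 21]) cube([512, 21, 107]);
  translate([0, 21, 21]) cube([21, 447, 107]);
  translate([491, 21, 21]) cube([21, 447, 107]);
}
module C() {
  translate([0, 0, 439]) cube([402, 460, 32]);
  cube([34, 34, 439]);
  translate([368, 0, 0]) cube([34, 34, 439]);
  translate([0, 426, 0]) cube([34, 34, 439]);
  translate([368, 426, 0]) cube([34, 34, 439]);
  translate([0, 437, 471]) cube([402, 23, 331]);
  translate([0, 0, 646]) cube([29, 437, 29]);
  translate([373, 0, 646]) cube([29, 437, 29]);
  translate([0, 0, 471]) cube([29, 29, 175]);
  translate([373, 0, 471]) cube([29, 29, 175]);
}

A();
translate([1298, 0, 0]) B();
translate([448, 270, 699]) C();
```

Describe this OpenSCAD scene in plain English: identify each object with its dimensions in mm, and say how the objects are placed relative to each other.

A is a table: top 1298 mm (x) × 1000 mm (y), 30 mm thick, upper face at z = 699 mm, on four 84×84 mm square legs, each inset 15 mm from the nearest pair of top edges, running from z = 0 to the bottom of the top. Four apron rails, 84 mm thick and 120 mm tall, run between adjacent legs with their top edges flush with the underside of the top and their outer faces flush with the legs' outer faces.

B is an open-topped rectangular box: outside dimensions 512×489×128 mm, with a uniform wall and base thickness of 21 mm. The base is a full 512×489 slab on the floor; four walls sit on top of the base. The front and back walls (the −y and +y sides) span the full width; the two side walls fit between them.

C is a chair. The seat is a 402×460×32 mm slab with its top at z = 471 mm, on four 34×34 mm corner legs (flush with the seat edges, standing on z = 0). A flat backrest 23 mm thick, 331 mm tall, spans the full seat width and rises from the seat top along its +y edge, rear face flush with the rear of the seat. Two armrests of 29×29 mm section run along each side from the seat's front edge to the front of the backrest, top faces 204 mm above the seat top and outer faces flush with the seat's x-edges; a 29×29 mm post under the front of each armrest stands on the seat at the front corner.

The open box is against the table's +x side, with their −y faces flush. The chair is on top of the table, centred.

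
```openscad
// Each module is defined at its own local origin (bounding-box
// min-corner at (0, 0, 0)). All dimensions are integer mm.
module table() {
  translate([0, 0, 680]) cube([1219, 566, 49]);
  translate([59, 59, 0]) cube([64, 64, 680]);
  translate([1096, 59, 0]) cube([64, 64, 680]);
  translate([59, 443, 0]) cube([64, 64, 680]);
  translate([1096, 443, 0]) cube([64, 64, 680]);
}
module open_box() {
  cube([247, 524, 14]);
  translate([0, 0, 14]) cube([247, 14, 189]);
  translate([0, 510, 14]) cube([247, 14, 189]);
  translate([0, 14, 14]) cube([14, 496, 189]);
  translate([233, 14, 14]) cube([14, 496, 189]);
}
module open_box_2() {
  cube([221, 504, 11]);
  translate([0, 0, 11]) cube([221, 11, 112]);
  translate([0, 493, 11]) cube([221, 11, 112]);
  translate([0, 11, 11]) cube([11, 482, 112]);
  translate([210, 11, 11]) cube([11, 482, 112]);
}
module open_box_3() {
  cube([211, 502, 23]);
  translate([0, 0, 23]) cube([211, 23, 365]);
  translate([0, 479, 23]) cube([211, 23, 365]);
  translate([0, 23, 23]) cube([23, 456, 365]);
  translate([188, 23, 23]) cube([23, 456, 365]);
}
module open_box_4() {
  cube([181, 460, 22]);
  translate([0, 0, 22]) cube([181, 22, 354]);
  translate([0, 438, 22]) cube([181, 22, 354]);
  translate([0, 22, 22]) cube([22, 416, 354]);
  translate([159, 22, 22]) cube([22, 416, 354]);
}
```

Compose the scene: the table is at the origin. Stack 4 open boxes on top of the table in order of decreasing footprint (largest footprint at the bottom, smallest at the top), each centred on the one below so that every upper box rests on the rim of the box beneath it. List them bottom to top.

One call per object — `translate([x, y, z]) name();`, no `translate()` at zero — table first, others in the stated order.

table();
translate([486, 21, 729]) open_box();
translate([499, 31, 932]) open_box_2();
translate([504, 32, 1055]) open_box_3();
translate([519, 53, 1443]) open_box_4();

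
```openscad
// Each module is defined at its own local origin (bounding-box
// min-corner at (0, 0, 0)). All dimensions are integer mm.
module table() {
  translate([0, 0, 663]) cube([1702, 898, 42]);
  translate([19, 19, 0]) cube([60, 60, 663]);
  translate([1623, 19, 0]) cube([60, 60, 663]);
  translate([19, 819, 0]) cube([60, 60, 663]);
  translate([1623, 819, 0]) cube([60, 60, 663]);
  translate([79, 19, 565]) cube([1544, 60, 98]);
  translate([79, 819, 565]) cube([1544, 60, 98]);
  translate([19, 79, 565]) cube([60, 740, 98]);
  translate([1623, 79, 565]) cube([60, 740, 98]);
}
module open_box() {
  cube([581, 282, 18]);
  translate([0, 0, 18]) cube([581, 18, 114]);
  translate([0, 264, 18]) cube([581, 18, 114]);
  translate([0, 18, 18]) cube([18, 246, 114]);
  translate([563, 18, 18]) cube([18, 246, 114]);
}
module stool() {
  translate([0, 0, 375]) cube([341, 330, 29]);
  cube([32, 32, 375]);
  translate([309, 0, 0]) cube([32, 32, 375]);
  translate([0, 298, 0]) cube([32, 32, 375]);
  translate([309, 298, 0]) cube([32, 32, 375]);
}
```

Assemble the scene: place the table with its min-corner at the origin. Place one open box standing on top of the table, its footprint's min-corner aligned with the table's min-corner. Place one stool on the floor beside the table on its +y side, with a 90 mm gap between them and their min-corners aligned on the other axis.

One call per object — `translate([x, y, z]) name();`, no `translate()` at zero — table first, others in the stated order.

table();
translate([0, 0, 705]) open_box();
translate([0, 988, 0]) stool();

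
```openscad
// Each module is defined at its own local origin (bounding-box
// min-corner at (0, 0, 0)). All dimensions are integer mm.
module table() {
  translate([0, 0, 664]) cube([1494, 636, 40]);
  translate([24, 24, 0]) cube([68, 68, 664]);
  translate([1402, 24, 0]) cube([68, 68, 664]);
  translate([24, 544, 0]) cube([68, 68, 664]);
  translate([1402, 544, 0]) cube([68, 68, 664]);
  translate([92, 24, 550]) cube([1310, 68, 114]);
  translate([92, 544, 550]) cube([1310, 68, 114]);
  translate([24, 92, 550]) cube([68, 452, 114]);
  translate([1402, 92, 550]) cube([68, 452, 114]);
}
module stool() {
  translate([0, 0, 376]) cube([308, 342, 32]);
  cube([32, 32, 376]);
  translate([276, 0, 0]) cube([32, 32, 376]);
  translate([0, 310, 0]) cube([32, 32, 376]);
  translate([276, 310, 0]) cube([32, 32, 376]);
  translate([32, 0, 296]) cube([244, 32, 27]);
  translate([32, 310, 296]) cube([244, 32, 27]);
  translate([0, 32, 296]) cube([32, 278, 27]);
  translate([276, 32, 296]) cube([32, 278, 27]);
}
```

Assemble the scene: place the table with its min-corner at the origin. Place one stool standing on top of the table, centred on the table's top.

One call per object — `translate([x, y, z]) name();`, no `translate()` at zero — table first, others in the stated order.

table();
translate([593, 147, 704]) stool();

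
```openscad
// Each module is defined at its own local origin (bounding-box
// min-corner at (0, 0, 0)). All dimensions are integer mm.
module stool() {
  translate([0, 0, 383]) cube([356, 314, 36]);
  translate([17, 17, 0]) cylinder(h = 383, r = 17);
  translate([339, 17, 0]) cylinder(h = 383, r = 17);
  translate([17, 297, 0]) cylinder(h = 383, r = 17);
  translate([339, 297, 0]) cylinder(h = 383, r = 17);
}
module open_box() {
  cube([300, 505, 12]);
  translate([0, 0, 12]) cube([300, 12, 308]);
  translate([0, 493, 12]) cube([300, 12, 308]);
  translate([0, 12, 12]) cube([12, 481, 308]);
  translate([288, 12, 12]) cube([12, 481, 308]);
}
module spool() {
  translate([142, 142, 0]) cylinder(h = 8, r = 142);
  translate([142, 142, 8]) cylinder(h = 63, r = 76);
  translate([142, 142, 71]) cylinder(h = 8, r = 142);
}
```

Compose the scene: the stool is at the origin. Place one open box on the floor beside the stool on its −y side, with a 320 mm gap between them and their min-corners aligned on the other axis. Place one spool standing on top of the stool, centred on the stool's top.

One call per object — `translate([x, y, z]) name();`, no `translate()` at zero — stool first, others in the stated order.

stool();
translate([0, -825, 0]) open_box();
translate([36, 15, 419]) spool();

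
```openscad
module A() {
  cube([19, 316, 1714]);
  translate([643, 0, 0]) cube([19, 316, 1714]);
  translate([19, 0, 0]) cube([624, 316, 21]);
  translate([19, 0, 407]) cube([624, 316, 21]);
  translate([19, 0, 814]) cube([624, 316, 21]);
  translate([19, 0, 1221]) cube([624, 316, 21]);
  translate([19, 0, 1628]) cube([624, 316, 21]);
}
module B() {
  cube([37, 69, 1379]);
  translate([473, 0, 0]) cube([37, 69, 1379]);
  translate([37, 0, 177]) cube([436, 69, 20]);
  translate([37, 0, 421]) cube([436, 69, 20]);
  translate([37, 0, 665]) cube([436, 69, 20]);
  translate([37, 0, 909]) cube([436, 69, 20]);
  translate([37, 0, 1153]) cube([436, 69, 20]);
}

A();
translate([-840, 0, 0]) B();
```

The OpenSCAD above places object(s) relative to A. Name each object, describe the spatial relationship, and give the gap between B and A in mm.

The ladder's nearest face is 330 mm from the bookshelf's −x face.

A is a bookshelf. B is a ladder. The ladder is on the floor beside the bookshelf on its −x side. The gap between the ladder and the bookshelf is 330 mm.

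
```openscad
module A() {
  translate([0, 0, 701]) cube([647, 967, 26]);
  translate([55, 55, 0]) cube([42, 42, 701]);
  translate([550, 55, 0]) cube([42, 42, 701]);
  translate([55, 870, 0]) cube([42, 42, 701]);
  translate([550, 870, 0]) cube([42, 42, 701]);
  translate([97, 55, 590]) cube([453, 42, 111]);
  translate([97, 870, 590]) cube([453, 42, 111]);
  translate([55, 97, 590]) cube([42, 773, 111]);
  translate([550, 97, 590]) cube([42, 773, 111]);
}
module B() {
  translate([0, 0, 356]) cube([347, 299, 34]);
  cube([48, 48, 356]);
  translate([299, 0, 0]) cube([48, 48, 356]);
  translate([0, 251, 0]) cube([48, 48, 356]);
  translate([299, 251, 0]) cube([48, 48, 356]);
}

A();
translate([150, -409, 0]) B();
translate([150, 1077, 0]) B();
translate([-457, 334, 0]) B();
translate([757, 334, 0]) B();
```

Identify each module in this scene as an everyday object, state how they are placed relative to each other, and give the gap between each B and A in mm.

Each stool's nearest face is 110 mm from the table's bounding box.

A is a table. B is a stool. Four stools sit around the table at the −y, +y, −x, +x sides. The gap between each stool and the table is 110 mm.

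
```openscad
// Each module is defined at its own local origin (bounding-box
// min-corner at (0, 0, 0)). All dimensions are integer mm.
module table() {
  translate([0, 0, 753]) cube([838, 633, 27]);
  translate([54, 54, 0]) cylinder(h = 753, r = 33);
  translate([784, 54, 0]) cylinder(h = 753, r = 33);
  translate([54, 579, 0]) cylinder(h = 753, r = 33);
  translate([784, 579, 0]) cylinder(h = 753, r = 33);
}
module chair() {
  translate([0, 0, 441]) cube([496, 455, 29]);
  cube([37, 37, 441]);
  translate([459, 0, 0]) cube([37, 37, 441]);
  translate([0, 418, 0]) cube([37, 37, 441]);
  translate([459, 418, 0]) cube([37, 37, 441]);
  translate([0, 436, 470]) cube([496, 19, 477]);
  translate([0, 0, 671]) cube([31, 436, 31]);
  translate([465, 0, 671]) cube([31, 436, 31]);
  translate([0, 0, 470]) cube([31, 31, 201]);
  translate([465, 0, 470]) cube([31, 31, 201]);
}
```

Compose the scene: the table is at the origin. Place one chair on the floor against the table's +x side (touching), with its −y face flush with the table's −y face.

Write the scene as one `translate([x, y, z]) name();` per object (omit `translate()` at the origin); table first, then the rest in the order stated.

table();
translate([838, 0, 0]) chair();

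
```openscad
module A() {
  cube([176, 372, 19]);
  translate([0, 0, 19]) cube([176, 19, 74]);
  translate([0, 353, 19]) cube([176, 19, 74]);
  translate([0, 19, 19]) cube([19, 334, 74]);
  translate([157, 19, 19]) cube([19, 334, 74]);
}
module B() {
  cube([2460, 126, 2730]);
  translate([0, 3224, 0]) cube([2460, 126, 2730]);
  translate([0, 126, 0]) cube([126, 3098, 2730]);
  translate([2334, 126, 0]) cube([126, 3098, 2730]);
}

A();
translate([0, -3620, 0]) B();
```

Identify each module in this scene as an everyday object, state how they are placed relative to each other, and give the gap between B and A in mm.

The house frame's nearest face is 270 mm from the open box's −y face.

A is an open box. B is a house frame. The house frame is on the floor beside the open box on its −y side. The gap between the house frame and the open box is 270 mm.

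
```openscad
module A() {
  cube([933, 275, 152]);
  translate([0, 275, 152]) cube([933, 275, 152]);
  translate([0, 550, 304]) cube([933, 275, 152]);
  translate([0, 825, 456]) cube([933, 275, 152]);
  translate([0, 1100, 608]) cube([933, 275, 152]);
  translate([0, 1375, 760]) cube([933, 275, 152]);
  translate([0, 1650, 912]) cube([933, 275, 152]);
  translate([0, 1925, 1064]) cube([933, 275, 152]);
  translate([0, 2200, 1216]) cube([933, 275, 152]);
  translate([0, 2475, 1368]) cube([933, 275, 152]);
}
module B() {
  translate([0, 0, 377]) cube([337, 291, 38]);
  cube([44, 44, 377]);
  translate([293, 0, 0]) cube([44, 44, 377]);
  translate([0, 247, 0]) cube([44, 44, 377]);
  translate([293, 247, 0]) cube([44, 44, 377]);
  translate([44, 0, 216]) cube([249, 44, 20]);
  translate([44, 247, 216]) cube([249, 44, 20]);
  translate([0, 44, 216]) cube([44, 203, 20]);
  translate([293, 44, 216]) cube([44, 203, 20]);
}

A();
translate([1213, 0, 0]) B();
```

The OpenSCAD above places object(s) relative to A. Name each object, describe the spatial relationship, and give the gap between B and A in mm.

A is a staircase. B is a stool. The stool is on the floor beside the staircase on its +x side. The gap between the stool and the staircase is 280 mm.

The stool's nearest face is 280 mm from the staircase's +x face.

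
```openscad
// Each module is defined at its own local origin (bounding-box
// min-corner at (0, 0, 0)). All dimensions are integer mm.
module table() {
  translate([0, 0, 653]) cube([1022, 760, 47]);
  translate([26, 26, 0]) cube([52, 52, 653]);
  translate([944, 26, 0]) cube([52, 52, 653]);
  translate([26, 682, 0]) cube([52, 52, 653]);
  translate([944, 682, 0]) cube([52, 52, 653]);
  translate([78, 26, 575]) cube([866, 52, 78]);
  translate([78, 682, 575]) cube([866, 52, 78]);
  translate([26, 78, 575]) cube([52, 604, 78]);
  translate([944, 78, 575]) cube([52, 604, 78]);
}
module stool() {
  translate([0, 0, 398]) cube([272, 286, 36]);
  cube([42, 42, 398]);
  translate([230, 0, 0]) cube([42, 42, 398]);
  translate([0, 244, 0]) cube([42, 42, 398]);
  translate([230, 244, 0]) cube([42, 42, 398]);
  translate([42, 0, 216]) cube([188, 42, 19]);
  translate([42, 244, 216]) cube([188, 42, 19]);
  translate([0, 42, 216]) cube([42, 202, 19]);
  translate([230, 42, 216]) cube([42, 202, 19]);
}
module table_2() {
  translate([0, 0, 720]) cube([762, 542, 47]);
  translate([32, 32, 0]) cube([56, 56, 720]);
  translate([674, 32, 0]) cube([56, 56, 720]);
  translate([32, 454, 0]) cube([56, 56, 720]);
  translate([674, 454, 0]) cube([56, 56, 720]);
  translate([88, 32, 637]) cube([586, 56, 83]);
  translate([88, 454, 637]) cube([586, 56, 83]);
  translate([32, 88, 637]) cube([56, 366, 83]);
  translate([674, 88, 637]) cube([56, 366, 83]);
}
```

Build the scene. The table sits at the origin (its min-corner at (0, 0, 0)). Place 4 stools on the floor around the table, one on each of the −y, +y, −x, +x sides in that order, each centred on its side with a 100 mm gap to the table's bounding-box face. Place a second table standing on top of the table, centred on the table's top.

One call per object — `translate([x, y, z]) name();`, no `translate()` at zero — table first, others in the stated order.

table();
translate([375, -386, 0]) stool();
translate([375, 860, 0]) stool();
translate([-372, 237, 0]) stool();
translate([1122, 237, 0]) stool();
translate([130, 109, 700]) table_2();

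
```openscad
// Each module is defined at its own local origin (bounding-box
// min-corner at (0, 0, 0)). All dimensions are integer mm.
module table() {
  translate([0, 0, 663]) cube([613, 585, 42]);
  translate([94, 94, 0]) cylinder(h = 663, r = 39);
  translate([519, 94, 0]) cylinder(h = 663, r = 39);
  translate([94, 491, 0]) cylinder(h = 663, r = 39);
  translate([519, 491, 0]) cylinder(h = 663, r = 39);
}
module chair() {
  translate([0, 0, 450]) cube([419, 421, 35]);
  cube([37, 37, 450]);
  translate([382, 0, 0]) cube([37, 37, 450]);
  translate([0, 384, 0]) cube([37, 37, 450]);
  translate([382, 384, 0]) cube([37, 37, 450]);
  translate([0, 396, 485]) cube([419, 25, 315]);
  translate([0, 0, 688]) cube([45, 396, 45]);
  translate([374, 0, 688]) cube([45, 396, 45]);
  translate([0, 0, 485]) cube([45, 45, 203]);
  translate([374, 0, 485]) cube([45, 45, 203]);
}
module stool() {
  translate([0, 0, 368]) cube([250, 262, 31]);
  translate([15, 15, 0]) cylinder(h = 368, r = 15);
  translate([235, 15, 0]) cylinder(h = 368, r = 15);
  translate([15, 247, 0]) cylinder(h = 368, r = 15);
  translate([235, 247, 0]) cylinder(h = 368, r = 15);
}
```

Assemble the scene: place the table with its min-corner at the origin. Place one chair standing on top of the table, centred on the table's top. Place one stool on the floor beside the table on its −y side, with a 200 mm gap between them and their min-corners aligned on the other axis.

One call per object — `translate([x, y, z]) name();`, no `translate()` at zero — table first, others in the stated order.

table();
translate([97, 82, 705]) chair();
translate([0, -462, 0]) stool();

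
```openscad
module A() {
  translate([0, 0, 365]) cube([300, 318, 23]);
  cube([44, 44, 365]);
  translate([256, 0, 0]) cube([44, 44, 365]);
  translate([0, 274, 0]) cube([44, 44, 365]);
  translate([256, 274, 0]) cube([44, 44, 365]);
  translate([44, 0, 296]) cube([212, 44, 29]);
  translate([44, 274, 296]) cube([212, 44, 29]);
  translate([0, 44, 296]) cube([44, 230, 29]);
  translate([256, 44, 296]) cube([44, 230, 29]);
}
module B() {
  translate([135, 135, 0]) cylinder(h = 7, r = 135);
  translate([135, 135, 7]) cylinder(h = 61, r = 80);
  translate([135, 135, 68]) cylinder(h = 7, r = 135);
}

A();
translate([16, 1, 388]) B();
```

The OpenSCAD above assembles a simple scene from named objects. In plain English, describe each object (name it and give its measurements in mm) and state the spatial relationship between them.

A is a four-legged stool. The seat is a 300×318×23 mm slab whose top surface is at z = 388 mm; four square legs, each 44×44 mm in cross-section, run from the floor (z = 0) to the underside of the seat, each flush with a corner of the seat. Four stretchers, 44 mm wide and 29 mm tall, connect adjacent legs with their undersides at z = 296 mm, each running between the inner faces of the legs it joins and aligned with the legs' outer faces on the other axis.

B is a spool: two coaxial disc flanges of radius 135 mm and thickness 7 mm, joined by a core cylinder of radius 80 mm and height 61 mm. The lower flange rests on z = 0 and the three cylinders share a vertical axis.

The spool is on top of the stool.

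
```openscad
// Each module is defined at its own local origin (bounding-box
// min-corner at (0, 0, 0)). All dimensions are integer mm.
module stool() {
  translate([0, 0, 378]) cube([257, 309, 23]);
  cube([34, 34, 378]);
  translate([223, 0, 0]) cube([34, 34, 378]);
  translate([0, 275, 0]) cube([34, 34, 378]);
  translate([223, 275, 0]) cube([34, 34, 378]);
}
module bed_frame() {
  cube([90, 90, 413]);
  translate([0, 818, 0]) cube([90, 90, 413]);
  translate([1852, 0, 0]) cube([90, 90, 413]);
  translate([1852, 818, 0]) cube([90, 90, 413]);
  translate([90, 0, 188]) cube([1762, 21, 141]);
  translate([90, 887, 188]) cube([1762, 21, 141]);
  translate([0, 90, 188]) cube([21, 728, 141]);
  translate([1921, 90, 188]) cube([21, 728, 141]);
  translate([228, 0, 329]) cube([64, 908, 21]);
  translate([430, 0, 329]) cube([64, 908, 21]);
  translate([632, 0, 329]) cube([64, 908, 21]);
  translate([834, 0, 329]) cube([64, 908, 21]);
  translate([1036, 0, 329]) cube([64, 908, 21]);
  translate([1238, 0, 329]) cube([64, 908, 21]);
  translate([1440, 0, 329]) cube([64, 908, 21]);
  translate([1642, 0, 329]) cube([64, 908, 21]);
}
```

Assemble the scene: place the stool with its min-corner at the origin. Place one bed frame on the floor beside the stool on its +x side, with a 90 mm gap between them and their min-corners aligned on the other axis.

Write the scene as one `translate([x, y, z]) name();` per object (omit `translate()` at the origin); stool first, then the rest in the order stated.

stool();
translate([347, 0, 0]) bed_frame();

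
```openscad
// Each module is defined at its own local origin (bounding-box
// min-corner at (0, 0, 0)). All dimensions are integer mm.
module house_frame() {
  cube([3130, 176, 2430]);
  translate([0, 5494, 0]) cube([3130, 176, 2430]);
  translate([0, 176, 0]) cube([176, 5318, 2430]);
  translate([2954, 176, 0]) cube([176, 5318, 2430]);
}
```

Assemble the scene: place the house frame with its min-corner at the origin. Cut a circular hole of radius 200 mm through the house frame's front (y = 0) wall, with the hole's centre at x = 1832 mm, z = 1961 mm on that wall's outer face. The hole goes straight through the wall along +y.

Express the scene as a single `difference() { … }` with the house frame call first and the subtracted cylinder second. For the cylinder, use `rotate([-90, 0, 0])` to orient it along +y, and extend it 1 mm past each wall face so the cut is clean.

difference() {
  house_frame();
  translate([1832, -1, 1961]) rotate([-90, 0, 0]) cylinder(h = 178, r = 200);
}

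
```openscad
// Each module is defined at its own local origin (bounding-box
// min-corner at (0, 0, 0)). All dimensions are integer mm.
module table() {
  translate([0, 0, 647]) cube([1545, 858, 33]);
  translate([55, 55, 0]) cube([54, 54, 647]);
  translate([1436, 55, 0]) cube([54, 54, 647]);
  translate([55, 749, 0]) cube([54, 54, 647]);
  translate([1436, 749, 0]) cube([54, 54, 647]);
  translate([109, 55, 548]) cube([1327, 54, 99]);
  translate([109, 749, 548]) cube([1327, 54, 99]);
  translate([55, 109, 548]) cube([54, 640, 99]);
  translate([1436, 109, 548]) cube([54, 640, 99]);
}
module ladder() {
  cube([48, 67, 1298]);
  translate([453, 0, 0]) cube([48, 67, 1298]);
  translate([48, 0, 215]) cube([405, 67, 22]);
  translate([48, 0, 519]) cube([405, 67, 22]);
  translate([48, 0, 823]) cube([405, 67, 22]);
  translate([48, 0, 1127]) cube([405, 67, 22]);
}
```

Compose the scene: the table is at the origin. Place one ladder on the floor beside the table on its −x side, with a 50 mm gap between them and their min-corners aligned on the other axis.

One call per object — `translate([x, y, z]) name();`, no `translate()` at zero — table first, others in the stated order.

table();
translate([-551, 0, 0]) ladder();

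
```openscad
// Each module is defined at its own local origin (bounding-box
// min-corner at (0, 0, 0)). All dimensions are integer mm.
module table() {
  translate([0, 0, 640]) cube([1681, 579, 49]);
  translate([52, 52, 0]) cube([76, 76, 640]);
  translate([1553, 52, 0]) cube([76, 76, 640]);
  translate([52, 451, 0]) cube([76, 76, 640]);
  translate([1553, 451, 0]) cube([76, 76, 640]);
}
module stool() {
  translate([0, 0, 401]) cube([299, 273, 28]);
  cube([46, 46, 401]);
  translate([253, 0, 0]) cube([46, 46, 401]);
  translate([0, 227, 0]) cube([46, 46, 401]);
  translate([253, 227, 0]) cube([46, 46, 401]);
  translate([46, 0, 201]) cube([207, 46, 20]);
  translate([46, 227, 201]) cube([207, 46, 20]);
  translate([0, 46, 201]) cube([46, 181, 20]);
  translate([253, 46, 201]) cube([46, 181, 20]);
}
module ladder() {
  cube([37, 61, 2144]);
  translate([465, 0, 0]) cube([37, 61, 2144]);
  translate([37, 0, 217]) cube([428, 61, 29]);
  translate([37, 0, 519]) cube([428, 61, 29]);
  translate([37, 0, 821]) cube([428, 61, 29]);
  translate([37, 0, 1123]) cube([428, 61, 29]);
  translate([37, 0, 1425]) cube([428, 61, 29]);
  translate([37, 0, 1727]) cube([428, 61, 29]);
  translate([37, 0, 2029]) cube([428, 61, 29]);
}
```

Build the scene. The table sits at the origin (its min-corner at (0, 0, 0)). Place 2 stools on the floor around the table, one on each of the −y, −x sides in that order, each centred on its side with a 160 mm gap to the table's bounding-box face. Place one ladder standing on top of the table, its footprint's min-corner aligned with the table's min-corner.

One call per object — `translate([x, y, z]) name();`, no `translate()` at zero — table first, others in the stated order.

table();
translate([691, -433, 0]) stool();
translate([-459, 153, 0]) stool();
translate([0, 0, 689]) ladder();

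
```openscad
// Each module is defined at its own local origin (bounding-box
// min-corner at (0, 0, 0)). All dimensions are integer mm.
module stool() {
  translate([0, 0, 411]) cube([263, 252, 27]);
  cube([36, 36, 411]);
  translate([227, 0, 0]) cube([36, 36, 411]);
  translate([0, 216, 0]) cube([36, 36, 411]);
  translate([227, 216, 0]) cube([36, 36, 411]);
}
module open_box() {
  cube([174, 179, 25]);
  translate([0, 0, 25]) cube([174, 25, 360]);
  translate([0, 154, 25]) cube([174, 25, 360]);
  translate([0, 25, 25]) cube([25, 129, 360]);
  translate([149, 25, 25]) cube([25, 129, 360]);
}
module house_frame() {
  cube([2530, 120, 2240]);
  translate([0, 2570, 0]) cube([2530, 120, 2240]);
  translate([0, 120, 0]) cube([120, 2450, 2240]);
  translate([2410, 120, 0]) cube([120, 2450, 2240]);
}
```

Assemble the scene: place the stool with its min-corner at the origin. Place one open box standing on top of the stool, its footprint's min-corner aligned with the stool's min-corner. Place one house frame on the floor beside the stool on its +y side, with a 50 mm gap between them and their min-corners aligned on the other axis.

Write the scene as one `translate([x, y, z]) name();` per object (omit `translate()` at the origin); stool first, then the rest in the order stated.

stool();
translate([0, 0, 438]) open_box();
translate([0, 302, 0]) house_frame();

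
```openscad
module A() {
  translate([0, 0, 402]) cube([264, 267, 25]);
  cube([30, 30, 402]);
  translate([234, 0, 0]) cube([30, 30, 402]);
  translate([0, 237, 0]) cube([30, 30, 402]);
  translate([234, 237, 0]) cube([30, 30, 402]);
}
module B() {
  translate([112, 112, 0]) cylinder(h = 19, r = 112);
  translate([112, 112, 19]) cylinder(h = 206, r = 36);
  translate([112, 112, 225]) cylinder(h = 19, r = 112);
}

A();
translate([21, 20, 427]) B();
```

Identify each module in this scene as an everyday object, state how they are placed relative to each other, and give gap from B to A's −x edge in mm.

The spool's min-x is at 21; the stool's min-x is 0; gap = 21 mm.

A is a stool. B is a spool. The spool is on top of the stool. The gap from the spool to the stool's −x edge is 21 mm.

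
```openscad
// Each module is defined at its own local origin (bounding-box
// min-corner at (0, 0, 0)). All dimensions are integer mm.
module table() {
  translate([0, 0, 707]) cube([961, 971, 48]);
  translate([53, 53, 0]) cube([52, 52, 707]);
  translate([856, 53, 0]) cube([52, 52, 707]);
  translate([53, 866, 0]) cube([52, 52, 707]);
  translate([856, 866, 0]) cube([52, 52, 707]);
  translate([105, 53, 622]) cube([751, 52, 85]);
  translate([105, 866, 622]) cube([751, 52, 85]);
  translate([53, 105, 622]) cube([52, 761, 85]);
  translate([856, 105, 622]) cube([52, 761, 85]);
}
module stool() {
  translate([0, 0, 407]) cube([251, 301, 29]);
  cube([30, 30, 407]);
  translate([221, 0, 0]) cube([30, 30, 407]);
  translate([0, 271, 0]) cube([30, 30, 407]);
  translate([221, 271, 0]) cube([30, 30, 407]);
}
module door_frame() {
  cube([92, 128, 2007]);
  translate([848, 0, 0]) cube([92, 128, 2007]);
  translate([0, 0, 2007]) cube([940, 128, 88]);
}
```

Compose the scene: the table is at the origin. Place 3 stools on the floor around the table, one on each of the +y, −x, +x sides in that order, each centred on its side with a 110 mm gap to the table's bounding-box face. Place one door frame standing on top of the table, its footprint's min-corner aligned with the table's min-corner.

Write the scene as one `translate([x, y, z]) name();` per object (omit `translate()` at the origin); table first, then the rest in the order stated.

table();
translate([355, 1081, 0]) stool();
translate([-361, 335, 0]) stool();
translate([1071, 335, 0]) stool();
translate([0, 0, 755]) door_frame();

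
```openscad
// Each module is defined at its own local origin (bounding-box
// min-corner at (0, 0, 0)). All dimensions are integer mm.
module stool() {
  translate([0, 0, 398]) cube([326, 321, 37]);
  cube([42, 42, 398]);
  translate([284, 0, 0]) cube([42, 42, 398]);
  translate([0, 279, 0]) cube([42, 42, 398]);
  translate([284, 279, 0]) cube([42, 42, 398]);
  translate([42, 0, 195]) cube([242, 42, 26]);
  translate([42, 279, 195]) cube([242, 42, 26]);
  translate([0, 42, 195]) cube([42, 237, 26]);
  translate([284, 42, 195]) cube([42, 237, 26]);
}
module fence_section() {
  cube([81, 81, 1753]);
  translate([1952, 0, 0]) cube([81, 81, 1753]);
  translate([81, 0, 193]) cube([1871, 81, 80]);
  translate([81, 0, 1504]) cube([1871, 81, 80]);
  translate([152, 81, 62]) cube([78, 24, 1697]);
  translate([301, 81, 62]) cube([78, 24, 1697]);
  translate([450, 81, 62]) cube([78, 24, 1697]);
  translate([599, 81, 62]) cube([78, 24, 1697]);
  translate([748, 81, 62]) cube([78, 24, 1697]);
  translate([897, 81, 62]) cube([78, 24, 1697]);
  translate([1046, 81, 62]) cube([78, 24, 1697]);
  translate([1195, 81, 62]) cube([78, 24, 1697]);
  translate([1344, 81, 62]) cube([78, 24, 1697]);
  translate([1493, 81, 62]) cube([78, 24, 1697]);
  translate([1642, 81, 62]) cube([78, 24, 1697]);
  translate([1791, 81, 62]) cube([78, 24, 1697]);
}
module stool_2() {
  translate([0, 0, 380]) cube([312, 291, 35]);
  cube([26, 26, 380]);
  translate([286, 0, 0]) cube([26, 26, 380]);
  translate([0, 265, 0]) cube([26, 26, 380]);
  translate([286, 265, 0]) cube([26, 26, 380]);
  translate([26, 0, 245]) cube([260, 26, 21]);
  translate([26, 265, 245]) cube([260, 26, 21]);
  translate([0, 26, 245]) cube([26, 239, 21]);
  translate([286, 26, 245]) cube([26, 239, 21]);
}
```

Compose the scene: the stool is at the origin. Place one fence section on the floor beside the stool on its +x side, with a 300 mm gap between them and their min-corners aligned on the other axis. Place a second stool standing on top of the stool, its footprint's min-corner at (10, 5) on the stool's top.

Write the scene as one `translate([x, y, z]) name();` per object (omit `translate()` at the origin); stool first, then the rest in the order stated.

stool();
translate([626, 0, 0]) fence_section();
translate([10, 5, 435]) stool_2();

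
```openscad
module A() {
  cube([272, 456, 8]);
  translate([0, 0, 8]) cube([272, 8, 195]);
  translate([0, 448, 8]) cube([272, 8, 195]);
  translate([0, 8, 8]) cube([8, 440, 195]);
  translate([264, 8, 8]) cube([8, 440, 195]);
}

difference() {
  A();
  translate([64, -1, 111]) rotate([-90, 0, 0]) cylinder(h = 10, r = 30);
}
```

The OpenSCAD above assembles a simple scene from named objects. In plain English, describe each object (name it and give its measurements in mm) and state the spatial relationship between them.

A is an open-topped rectangular box: outside dimensions 272×456×203 mm, with a uniform wall and base thickness of 8 mm. The base is a full 272×456 slab on the floor; four walls sit on top of the base. The front and back walls (the −y and +y sides) span the full width; the two side walls fit between them.

The open box has a circular hole of radius 30 mm through its front wall, centred at (x = 64, z = 111).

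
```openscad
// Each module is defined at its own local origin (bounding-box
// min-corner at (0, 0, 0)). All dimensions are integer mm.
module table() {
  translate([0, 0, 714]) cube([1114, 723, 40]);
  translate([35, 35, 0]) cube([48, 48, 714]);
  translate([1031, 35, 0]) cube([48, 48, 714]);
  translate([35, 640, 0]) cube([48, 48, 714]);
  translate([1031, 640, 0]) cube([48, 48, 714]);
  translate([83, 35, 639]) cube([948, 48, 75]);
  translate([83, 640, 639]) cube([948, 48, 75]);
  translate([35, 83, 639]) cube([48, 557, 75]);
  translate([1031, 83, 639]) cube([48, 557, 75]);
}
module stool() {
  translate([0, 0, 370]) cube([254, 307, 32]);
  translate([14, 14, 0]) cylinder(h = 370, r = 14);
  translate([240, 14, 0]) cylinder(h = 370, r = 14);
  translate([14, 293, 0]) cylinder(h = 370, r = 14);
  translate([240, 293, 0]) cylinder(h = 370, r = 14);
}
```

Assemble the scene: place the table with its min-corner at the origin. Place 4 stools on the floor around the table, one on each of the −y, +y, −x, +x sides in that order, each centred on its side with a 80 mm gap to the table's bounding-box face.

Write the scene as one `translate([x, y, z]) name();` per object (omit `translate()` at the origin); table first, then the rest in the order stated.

table();
translate([430, -387, 0]) stool();
translate([430, 803, 0]) stool();
translate([-334, 208, 0]) stool();
translate([1194, 208, 0]) stool();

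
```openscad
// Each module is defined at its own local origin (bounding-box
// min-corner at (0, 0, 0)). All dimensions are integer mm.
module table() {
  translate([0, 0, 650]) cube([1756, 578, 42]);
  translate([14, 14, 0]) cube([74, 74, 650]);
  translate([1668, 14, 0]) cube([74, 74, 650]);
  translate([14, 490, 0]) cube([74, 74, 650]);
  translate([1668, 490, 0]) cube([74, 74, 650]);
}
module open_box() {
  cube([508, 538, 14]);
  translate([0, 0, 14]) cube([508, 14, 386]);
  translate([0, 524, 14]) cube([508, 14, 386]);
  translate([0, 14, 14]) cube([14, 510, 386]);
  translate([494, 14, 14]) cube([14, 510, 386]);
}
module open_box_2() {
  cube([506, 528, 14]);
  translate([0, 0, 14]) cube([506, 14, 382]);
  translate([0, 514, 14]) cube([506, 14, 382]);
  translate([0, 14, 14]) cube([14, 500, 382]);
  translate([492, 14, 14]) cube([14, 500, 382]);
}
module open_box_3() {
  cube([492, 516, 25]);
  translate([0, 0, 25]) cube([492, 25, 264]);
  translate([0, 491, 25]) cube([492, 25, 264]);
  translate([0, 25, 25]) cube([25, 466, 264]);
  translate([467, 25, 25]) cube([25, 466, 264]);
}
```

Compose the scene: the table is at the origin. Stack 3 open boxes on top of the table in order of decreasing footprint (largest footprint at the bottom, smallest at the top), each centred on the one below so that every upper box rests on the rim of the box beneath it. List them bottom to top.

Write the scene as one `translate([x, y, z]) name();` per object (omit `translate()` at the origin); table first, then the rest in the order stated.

table();
translate([624, 20, 692]) open_box();
translate([625, 25, 1092]) open_box_2();
translate([632, 31, 1488]) open_box_3();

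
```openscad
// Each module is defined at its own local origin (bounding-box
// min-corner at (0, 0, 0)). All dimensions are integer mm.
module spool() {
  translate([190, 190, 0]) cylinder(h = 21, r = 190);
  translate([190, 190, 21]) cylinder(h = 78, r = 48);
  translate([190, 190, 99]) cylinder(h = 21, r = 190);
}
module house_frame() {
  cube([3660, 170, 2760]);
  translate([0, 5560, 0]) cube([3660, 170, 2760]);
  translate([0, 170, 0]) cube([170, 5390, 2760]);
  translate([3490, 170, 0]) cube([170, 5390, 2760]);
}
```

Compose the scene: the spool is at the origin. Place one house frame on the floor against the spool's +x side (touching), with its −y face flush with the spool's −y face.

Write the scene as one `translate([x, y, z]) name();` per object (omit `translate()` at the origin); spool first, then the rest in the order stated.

spool();
translate([380, 0, 0]) house_frame();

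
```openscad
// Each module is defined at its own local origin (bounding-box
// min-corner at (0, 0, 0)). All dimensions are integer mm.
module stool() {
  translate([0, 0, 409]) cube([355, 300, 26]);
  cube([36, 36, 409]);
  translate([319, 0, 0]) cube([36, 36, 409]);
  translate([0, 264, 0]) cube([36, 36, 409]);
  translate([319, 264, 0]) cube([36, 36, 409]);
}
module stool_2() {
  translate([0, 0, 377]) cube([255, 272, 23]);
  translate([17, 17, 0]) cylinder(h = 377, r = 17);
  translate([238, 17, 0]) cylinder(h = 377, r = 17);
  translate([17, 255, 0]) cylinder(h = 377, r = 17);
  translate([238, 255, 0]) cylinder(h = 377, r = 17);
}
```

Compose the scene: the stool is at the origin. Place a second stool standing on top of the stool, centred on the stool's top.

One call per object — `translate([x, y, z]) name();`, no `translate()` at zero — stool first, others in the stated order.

stool();
translate([50, 14, 435]) stool_2();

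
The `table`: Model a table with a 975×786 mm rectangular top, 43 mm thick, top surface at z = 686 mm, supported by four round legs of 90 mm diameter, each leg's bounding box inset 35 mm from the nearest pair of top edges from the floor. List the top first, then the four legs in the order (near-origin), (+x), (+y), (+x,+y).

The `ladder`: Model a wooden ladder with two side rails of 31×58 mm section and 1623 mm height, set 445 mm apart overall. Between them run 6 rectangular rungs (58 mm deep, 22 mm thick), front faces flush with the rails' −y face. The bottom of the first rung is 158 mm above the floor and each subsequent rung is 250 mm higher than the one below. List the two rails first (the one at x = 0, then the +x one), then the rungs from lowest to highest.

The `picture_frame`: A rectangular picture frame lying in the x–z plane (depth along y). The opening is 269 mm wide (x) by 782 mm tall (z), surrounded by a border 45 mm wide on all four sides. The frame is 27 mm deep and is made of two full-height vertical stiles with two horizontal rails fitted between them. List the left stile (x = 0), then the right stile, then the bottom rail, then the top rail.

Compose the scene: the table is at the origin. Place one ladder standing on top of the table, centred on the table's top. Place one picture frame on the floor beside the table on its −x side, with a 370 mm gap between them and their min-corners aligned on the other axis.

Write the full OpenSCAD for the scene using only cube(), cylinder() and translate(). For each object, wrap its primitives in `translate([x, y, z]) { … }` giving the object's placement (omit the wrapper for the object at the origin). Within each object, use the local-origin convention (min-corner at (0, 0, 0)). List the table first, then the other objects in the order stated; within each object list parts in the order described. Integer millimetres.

translate([0, 0, 643]) cube([975, 786, 43]);
translate([80, 80, 0]) cylinder(h = 643, r = 45);
translate([895, 80, 0]) cylinder(h = 643, r = 45);
translate([80, 706, 0]) cylinder(h = 643, r = 45);
translate([895, 706, 0]) cylinder(h = 643, r = 45);
translate([265, 364, 686]) {
  cube([31, 58, 1623]);
  translate([414, 0, 0]) cube([31, 58, 1623]);
  translate([31, 0, 158]) cube([383, 58, 22]);
  translate([31, 0, 408]) cube([383, 58, 22]);
  translate([31, 0, 658]) cube([383, 58, 22]);
  translate([31, 0, 908]) cube([383, 58, 22]);
  translate([31, 0, 1158]) cube([383, 58, 22]);
  translate([31, 0, 1408]) cube([383, 58, 22]);
}
translate([-729, 0, 0]) {
  cube([45, 27, 872]);
  translate([314, 0, 0]) cube([45, 27, 872]);
  translate([45, 0, 0]) cube([269, 27, 45]);
  translate([45, 0, 827]) cube([269, 27, 45]);
}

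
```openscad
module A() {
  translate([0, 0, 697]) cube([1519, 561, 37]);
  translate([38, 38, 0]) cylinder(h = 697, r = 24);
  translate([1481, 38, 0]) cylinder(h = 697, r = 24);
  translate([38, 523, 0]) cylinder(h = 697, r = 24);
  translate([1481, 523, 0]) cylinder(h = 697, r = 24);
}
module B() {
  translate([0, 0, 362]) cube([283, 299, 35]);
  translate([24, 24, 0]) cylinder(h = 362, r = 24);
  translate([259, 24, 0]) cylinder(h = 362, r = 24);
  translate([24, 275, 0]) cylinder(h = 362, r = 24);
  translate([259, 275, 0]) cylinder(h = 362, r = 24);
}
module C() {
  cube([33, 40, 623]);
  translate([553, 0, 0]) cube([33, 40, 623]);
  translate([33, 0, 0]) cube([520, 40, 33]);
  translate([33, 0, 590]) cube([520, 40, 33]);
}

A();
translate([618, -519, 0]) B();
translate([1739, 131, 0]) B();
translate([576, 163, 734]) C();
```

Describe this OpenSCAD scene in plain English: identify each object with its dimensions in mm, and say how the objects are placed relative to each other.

A is a table with a 1519×561 mm rectangular top, 37 mm thick, top surface at z = 734 mm, supported by four round legs of 48 mm diameter, each leg's bounding box inset 14 mm from the nearest pair of top edges, running from the floor.

B is a simple wooden stool: a rectangular seat 283 mm (x) by 299 mm (y), 35 mm thick, top face at z = 397 mm, on four round legs, each 48 mm in diameter. The legs rest on z = 0, each leg's axis is inset half a diameter from the nearest pair of seat edges (so the leg's bounding box is flush with the corner).

C is a rectangular picture frame lying in the x–z plane (depth along y). The opening is 520 mm wide (x) by 557 mm tall (z), surrounded by a border 33 mm wide on all four sides. The frame is 40 mm deep and is made of two full-height vertical stiles with two horizontal rails fitted between them.

Two stools sit around the table at the −y, +x sides. The picture frame is on top of the table.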